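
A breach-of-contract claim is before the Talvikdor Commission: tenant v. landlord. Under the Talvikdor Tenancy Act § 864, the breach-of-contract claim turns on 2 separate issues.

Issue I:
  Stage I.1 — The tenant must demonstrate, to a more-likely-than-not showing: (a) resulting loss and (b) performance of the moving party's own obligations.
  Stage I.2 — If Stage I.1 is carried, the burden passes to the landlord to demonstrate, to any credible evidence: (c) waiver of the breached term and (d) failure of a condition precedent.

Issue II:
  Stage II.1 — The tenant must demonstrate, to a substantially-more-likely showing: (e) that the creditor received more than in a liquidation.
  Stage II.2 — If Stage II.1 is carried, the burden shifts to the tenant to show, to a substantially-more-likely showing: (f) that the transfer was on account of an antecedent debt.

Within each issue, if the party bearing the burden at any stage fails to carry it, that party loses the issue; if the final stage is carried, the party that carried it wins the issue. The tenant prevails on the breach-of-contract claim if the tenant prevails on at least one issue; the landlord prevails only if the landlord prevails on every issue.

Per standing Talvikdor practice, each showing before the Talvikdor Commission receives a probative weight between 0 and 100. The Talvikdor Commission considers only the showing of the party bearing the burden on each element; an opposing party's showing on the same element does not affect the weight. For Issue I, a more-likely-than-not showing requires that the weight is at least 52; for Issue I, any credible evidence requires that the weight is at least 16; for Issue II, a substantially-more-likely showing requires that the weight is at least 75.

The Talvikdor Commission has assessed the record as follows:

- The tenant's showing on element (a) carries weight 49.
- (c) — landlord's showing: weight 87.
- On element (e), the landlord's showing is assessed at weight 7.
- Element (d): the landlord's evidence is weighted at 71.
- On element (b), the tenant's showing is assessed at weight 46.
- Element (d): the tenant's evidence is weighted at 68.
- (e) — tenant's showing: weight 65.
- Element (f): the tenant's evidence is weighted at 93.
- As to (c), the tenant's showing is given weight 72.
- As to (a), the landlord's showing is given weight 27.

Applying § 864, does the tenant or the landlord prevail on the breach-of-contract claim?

landlord

— Issue I —
Stage I.1 — burden on tenant; standard: a more-likely-than-not showing (weight is at least 52).
    (a): 49 (landlord's 27 disregarded) < 52 [not met]
    (b): 46 < 52 [not met]
  Not every element is met, so the tenant fails to carry Stage I.1.
So the landlord prevails on this issue.
— Issue II —
Stage II.1 — burden on tenant; standard: a substantially-more-likely showing (weight is at least 75).
    (e): 65 (landlord's 7 disregarded) < 75 [not met]
  Stage II.1 not carried; the tenant fails its burden.
So the landlord prevails on this issue.
Per-issue: Issue I → landlord; Issue II → landlord. The tenant must prevail on at least one issue; overall, the landlord prevails.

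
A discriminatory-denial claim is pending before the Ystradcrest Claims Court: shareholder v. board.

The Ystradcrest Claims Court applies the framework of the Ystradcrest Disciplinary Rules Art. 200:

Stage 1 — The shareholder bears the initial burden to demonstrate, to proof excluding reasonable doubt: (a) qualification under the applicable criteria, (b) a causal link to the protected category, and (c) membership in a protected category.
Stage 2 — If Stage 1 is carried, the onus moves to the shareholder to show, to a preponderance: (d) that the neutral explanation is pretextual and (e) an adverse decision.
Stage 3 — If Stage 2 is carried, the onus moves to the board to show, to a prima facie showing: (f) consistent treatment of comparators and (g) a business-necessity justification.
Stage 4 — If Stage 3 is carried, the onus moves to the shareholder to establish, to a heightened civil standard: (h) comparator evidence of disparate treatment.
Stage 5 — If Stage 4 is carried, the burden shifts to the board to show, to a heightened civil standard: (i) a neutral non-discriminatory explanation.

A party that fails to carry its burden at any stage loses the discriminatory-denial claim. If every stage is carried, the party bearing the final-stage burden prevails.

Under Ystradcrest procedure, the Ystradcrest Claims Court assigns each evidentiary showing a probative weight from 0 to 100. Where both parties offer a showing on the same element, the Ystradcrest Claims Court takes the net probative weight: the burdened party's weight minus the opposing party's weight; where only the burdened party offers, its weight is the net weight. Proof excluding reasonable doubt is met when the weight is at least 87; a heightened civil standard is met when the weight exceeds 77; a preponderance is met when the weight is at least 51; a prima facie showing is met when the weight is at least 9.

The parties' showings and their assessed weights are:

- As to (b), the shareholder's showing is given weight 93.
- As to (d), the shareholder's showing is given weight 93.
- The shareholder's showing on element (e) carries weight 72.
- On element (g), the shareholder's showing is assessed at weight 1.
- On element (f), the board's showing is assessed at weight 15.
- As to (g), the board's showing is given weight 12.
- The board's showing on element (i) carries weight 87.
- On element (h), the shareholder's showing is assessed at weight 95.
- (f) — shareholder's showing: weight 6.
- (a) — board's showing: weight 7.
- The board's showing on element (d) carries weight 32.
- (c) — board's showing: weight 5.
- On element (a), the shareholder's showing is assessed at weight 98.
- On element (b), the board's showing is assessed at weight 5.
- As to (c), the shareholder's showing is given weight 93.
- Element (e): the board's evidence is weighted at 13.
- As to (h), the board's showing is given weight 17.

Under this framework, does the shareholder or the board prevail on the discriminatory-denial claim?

board

Stage 1 (shareholder, proof excluding reasonable doubt, weight is at least 87): (a) net 98−7=91 ≥ 87 — meets; (b) net 93−5=88 ≥ 87 — meets; (c) net 93−5=88 ≥ 87 — meets.
  All elements met. The shareholder retains the burden for Stage 2.
Stage 2 (shareholder, a preponderance, weight is at least 51): (d) net 93−32=61 ≥ 51 — meets; (e) net 72−13=59 ≥ 51 — meets.
  The shareholder carries Stage 2; the board now bears the burden.
Stage 3 (board, a prima facie showing, weight is at least 9): (f) net 15−6=9 ≥ 9 — meets; (g) net 12−1=11 ≥ 9 — meets.
  The board carries Stage 3; the shareholder now bears the burden.
Stage 4 (shareholder, a heightened civil standard, weight exceeds 77): (h) net 95−17=78 > 77 — meets.
  All elements met. The burden passes to the board.
Stage 5 (board, a heightened civil standard, weight exceeds 77): (i) 87 > 77 — meets.
  The board carries the last stage.
Every stage carried; the board prevails.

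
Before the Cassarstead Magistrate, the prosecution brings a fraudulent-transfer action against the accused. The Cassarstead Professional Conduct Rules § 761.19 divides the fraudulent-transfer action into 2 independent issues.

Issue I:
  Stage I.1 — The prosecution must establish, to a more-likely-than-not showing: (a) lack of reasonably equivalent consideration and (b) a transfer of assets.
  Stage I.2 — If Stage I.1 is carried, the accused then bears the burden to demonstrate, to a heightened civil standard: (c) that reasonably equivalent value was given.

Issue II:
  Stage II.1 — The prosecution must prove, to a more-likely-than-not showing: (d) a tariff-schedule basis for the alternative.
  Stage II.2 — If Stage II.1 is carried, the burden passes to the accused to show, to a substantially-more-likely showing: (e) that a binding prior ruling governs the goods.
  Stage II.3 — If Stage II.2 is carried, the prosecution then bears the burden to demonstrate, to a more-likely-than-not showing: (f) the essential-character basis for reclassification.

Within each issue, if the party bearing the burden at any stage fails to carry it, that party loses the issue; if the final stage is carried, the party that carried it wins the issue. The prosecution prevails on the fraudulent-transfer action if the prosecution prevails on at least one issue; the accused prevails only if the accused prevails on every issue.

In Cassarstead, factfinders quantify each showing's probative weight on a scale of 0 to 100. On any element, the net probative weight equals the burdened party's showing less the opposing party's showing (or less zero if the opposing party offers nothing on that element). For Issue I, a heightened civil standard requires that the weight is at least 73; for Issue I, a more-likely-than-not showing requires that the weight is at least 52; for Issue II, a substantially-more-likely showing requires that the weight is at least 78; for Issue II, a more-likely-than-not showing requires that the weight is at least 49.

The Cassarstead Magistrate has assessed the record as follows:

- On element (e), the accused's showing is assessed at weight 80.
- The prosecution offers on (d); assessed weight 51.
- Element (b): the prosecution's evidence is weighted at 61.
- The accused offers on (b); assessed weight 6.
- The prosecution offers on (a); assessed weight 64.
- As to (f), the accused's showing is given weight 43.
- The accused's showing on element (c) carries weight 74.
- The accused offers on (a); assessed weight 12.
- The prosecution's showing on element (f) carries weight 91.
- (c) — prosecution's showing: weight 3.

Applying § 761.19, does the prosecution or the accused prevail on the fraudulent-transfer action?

— Issue I —
Stage I.1 — burden on prosecution; standard: a more-likely-than-not showing (weight is at least 52).
    (a): 64 − 12 = 52 ≥ 52 [met]
    (b): 61 − 6 = 55 ≥ 52 [met]
  Stage I.1 carried; the burden shifts to the accused.
Stage I.2 — burden on accused; standard: a heightened civil standard (weight is at least 73).
    (c): 74 − 3 = 71 < 73 [not met]
  Stage I.2 not carried; the accused fails its burden.
The analysis ends at Stage I.2; the prosecution prevails on this issue.
— Issue II —
At Stage II.1 the prosecution must meet a more-likely-than-not showing (weight is at least 49): on (d) the weight is 51, which does reach 49, so (d) meets the standard.
  Stage II.1 is satisfied; the onus moves to the accused.
At Stage II.2 the accused must meet a substantially-more-likely showing (weight is at least 78): on (e) the weight is 80, which does reach 78, so (e) meets the standard.
  The accused carries Stage II.2; the prosecution now bears the burden.
At Stage II.3 the prosecution must meet a more-likely-than-not showing (weight is at least 49): on (f) the weight is 91 less the opposing 43 gives net 48, which does not reach 49, so (f) does not meet the standard.
  Stage II.3 not carried; the prosecution fails its burden.
So the accused prevails on this issue.
Per-issue: Issue I → prosecution; Issue II → accused. The prosecution must prevail on at least one issue; overall, the prosecution prevails.

prosecution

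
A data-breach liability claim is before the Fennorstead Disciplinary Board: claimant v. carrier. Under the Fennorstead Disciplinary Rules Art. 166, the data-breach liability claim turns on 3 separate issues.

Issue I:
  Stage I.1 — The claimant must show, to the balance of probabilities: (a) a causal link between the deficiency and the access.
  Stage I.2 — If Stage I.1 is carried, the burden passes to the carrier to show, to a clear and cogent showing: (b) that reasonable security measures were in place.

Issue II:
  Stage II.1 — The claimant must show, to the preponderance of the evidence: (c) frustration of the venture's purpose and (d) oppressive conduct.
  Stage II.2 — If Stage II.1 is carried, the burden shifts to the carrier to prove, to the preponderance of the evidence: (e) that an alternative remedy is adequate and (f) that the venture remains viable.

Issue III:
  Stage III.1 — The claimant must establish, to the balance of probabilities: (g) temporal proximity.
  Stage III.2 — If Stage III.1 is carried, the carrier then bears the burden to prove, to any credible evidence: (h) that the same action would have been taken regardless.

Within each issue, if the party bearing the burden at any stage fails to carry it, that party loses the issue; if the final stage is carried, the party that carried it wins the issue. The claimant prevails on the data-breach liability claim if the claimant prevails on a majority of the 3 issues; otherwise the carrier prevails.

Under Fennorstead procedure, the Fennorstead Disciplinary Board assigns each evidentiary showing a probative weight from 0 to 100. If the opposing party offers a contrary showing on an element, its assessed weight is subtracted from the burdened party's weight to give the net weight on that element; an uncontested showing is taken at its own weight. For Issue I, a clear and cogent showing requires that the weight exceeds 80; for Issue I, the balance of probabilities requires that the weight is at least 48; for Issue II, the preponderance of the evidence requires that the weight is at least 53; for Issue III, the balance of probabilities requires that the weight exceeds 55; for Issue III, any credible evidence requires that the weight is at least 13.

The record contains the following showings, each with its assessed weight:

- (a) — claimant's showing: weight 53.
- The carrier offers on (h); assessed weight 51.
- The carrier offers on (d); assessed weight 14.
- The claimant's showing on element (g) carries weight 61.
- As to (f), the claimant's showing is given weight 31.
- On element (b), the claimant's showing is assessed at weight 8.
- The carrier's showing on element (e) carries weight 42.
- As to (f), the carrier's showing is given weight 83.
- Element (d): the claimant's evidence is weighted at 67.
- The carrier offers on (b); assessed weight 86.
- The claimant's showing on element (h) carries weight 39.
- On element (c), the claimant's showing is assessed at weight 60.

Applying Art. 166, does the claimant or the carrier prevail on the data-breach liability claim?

— Issue I —
Stage I.1 (claimant, the balance of probabilities, weight is at least 48): (a) 53 ≥ 48 — meets.
  Stage I.1 is satisfied; the onus moves to the carrier.
Stage I.2 (carrier, a clear and cogent showing, weight exceeds 80): (b) net 86−8=78 ≤ 80 — fails.
  Stage I.2 not carried; the carrier fails its burden.
The analysis ends at Stage I.2; the claimant prevails on this issue.
— Issue II —
Stage II.1 (claimant, the preponderance of the evidence, weight is at least 53): (c) 60 ≥ 53 — meets; (d) net 67−14=53 ≥ 53 — meets.
  All elements met. The burden passes to the carrier.
Stage II.2 (carrier, the preponderance of the evidence, weight is at least 53): (e) 42 < 53 — fails; (f) net 83−31=52 < 53 — fails.
  Not every element is met, so the carrier fails to carry Stage II.2.
The analysis ends at Stage II.2; the claimant prevails on this issue.
— Issue III —
Stage III.1 — burden on claimant; standard: the balance of probabilities (weight exceeds 55).
    (g): 61 > 55 [met]
  All elements met. The burden passes to the carrier.
Stage III.2 — burden on carrier; standard: any credible evidence (weight is at least 13).
    (h): 51 − 39 = 12 < 13 [not met]
  Stage III.2 not carried; the carrier fails its burden.
The analysis ends at Stage III.2; the claimant prevails on this issue.
Per-issue: Issue I → claimant; Issue II → claimant; Issue III → claimant. The claimant must prevail on a majority of issues; overall, the claimant prevails.

claimant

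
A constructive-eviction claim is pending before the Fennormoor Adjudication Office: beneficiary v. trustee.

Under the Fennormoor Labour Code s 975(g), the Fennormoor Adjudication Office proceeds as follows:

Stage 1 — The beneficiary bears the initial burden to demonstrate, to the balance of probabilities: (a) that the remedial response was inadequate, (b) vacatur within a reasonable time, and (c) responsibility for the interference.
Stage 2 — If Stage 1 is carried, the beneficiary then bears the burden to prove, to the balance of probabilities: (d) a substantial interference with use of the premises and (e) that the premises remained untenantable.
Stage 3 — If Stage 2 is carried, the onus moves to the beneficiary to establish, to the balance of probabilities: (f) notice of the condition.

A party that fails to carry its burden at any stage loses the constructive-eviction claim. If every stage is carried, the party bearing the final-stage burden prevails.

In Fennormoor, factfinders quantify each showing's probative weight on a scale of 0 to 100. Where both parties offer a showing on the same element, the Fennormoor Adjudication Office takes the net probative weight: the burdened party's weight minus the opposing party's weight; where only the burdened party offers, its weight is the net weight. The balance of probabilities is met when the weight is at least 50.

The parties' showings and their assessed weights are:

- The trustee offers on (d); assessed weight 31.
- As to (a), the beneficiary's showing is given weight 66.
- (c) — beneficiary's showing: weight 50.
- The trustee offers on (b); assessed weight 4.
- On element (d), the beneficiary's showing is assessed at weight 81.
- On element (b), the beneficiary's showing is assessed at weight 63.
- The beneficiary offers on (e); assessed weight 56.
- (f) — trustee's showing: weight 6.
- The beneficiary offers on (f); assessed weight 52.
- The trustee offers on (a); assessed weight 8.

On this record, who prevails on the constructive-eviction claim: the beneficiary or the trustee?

trustee

At Stage 1 the beneficiary must meet the balance of probabilities (weight is at least 50): on (a) the weight is 66 less the opposing 8 gives net 58, which does reach 50, so (a) meets the standard; on (b) the weight is 63 less the opposing 4 gives net 59, ≥ 50, so (b) meets the standard; on (c) the weight is 50, ≥ 50, so (c) meets the standard.
  Stage 1 is satisfied; the beneficiary continues to bear the burden.
At Stage 2 the beneficiary must meet the balance of probabilities (weight is at least 50): on (d) the weight is 81 less the opposing 31 gives net 50, which does reach 50, so (d) meets the standard; on (e) the weight is 56, ≥ 50, so (e) meets the standard.
  All elements met. The beneficiary retains the burden for Stage 3.
At Stage 3 the beneficiary must meet the balance of probabilities (weight is at least 50): on (f) the weight is 52 less the opposing 6 gives net 46, which does not reach 50, so (f) does not meet the standard.
  Not every element is met, so the beneficiary fails to carry Stage 3.
The analysis ends at Stage 3; the trustee prevails.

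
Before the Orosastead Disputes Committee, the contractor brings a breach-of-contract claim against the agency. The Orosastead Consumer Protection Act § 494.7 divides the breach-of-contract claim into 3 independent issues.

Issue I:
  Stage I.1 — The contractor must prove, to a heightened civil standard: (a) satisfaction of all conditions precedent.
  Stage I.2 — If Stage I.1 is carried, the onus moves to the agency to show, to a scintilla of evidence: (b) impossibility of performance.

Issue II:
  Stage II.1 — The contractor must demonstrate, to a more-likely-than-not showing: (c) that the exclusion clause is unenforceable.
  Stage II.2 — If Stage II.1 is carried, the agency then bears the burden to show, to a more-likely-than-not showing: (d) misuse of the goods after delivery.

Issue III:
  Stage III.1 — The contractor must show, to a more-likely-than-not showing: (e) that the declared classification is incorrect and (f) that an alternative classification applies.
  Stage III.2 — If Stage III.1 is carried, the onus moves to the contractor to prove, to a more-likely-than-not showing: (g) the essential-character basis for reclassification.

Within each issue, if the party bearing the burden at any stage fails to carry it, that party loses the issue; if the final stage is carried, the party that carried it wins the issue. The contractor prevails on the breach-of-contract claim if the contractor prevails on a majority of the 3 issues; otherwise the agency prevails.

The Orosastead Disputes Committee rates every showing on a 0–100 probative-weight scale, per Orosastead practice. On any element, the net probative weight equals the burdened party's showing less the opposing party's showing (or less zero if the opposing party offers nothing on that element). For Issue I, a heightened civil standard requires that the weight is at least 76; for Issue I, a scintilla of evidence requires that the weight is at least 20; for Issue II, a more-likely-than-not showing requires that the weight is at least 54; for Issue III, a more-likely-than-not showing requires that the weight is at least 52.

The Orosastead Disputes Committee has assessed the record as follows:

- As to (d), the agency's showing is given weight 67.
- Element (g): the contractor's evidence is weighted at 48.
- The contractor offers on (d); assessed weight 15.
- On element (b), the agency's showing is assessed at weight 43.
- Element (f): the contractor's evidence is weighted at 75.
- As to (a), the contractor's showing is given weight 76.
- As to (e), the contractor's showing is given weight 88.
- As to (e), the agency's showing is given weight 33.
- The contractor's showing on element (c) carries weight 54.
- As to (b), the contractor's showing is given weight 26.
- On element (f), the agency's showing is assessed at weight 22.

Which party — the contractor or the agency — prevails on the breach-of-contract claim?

— Issue I —
Stage I.1 (contractor, a heightened civil standard, weight is at least 76): (a) 76 ≥ 76 — meets.
  Stage I.1 carried; the burden shifts to the agency.
Stage I.2 (agency, a scintilla of evidence, weight is at least 20): (b) net 43−26=17 < 20 — fails.
  The agency does not carry Stage I.2.
The analysis ends at Stage I.2; the contractor prevails on this issue.
— Issue II —
Stage II.1 (contractor, a more-likely-than-not showing, weight is at least 54): (c) 54 ≥ 54 — meets.
  The contractor carries Stage II.1; the agency now bears the burden.
Stage II.2 (agency, a more-likely-than-not showing, weight is at least 54): (d) net 67−15=52 < 54 — fails.
  The agency does not carry Stage II.2.
The contractor prevails on this issue.
— Issue III —
At Stage III.1 the contractor must meet a more-likely-than-not showing (weight is at least 52): on (e) the weight is 88 less the opposing 33 gives net 55, ≥ 52, so (e) meets the standard; on (f) the weight is 75 less the opposing 22 gives net 53, ≥ 52, so (f) meets the standard.
  Stage III.1 is satisfied; the contractor continues to bear the burden.
At Stage III.2 the contractor must meet a more-likely-than-not showing (weight is at least 52): on (g) the weight is 48, which does not reach 52, so (g) does not meet the standard.
  Not every element is met, so the contractor fails to carry Stage III.2.
The agency prevails on this issue.
Per-issue: Issue I → contractor; Issue II → contractor; Issue III → agency. The contractor must prevail on a majority of issues; overall, the contractor prevails.

contractor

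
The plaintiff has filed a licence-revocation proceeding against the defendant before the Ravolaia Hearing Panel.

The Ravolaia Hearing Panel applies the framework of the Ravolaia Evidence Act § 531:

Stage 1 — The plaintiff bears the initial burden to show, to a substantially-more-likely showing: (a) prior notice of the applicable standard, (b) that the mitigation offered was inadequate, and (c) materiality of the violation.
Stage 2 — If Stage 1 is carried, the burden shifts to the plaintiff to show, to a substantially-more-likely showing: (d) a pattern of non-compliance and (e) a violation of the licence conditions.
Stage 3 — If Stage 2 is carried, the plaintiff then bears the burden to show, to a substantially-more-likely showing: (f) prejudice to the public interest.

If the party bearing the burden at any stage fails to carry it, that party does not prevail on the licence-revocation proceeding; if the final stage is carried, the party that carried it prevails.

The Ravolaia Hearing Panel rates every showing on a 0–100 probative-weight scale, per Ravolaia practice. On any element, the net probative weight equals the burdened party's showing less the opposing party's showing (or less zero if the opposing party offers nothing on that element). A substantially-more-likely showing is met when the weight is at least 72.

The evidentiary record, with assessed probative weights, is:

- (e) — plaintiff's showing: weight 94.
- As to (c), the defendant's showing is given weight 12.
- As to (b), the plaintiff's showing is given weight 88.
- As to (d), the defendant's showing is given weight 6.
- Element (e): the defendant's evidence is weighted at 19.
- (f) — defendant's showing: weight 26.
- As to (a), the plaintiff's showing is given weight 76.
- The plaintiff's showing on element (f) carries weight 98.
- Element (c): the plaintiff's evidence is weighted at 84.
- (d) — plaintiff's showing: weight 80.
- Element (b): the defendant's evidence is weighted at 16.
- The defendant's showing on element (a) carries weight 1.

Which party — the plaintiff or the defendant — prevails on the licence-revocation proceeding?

plaintiff

Stage 1 — burden on plaintiff; standard: a substantially-more-likely showing (weight is at least 72).
    (a): 76 − 1 = 75 ≥ 72 [met]
    (b): 88 − 16 = 72 ≥ 72 [met]
    (c): 84 − 12 = 72 ≥ 72 [met]
  Stage 1 is satisfied; the plaintiff continues to bear the burden.
Stage 2 — burden on plaintiff; standard: a substantially-more-likely showing (weight is at least 72).
    (d): 80 − 6 = 74 ≥ 72 [met]
    (e): 94 − 19 = 75 ≥ 72 [met]
  Stage 2 carried; the burden remains with the plaintiff.
Stage 3 — burden on plaintiff; standard: a substantially-more-likely showing (weight is at least 72).
    (f): 98 − 26 = 72 ≥ 72 [met]
  The plaintiff carries the last stage.
All stages carried — the plaintiff prevails.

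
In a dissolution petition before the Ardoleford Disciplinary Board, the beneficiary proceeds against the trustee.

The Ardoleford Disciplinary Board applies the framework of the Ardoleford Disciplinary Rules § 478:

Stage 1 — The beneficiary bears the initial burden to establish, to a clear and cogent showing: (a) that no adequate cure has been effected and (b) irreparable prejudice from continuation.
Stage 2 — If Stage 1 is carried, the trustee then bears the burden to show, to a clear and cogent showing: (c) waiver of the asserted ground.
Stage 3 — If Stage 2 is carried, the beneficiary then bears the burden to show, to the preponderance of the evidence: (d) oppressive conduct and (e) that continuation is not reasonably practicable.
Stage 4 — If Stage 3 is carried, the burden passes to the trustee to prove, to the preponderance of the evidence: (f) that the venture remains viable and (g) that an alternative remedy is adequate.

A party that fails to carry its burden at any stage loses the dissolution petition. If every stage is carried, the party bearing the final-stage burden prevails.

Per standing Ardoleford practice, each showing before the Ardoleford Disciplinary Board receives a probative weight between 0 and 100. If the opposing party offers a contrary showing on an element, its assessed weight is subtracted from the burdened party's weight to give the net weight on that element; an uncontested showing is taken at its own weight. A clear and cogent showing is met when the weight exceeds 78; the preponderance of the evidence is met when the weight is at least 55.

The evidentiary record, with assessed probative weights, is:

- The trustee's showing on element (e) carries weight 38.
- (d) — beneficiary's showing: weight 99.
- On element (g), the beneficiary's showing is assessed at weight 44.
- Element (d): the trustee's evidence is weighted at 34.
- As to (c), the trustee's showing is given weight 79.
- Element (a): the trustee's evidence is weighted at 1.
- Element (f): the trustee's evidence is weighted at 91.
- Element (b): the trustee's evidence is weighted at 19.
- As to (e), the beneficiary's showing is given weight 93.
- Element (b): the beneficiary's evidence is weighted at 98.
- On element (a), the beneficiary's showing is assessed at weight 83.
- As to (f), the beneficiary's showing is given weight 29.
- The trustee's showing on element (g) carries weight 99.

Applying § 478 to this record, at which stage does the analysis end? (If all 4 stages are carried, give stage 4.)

stage 4

Stage 1 (beneficiary, a clear and cogent showing, weight exceeds 78): (a) net 83−1=82 > 78 — meets; (b) net 98−19=79 > 78 — meets.
  Stage 1 is satisfied; the onus moves to the trustee.
Stage 2 (trustee, a clear and cogent showing, weight exceeds 78): (c) 79 > 78 — meets.
  Stage 2 is satisfied; the onus moves to the beneficiary.
Stage 3 (beneficiary, the preponderance of the evidence, weight is at least 55): (d) net 99−34=65 ≥ 55 — meets; (e) net 93−38=55 ≥ 55 — meets.
  The beneficiary carries Stage 3; the trustee now bears the burden.
Stage 4 (trustee, the preponderance of the evidence, weight is at least 55): (f) net 91−29=62 ≥ 55 — meets; (g) net 99−44=55 ≥ 55 — meets.
  All elements met at the final stage.
All stages carried — the trustee prevails.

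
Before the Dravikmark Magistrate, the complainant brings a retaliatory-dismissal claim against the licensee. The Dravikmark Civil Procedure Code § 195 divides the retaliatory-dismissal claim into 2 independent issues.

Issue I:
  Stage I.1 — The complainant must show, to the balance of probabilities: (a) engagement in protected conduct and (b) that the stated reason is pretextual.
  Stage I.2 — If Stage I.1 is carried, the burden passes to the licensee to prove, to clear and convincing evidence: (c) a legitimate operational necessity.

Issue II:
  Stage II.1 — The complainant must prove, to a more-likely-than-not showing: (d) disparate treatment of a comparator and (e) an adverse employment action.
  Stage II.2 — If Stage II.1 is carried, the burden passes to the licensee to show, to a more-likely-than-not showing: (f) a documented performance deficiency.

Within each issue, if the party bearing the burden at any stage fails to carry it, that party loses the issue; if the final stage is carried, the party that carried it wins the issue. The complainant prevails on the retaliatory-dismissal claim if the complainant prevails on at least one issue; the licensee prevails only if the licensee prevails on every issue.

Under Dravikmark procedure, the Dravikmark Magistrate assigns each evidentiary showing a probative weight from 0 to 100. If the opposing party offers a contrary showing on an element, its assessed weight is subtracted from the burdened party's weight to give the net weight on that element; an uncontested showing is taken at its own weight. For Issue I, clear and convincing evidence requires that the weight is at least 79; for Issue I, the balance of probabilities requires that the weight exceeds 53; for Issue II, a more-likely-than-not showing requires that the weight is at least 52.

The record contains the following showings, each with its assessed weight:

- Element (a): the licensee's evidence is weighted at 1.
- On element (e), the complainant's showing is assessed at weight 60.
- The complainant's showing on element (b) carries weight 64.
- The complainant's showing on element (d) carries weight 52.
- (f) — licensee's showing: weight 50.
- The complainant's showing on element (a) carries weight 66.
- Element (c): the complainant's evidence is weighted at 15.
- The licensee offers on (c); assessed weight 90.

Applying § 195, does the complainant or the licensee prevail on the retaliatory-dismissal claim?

complainant

— Issue I —
At Stage I.1 the complainant must meet the balance of probabilities (weight exceeds 53): on (a) the weight is 66 less the opposing 1 gives net 65, which does exceed 53, so (a) meets the standard; on (b) the weight is 64, > 53, so (b) meets the standard.
  Stage I.1 carried; the burden shifts to the licensee.
At Stage I.2 the licensee must meet clear and convincing evidence (weight is at least 79): on (c) the weight is 90 less the opposing 15 gives net 75, < 79, so (c) does not meet the standard.
  Not every element is met, so the licensee fails to carry Stage I.2.
The complainant prevails on this issue.
— Issue II —
At Stage II.1 the complainant must meet a more-likely-than-not showing (weight is at least 52): on (d) the weight is 52, ≥ 52, so (d) meets the standard; on (e) the weight is 60, ≥ 52, so (e) meets the standard.
  Stage II.1 carried; the burden shifts to the licensee.
At Stage II.2 the licensee must meet a more-likely-than-not showing (weight is at least 52): on (f) the weight is 50, which does not reach 52, so (f) does not meet the standard.
  Not every element is met, so the licensee fails to carry Stage II.2.
The analysis ends at Stage II.2; the complainant prevails on this issue.
Per-issue: Issue I → complainant; Issue II → complainant. The complainant must prevail on at least one issue; overall, the complainant prevails.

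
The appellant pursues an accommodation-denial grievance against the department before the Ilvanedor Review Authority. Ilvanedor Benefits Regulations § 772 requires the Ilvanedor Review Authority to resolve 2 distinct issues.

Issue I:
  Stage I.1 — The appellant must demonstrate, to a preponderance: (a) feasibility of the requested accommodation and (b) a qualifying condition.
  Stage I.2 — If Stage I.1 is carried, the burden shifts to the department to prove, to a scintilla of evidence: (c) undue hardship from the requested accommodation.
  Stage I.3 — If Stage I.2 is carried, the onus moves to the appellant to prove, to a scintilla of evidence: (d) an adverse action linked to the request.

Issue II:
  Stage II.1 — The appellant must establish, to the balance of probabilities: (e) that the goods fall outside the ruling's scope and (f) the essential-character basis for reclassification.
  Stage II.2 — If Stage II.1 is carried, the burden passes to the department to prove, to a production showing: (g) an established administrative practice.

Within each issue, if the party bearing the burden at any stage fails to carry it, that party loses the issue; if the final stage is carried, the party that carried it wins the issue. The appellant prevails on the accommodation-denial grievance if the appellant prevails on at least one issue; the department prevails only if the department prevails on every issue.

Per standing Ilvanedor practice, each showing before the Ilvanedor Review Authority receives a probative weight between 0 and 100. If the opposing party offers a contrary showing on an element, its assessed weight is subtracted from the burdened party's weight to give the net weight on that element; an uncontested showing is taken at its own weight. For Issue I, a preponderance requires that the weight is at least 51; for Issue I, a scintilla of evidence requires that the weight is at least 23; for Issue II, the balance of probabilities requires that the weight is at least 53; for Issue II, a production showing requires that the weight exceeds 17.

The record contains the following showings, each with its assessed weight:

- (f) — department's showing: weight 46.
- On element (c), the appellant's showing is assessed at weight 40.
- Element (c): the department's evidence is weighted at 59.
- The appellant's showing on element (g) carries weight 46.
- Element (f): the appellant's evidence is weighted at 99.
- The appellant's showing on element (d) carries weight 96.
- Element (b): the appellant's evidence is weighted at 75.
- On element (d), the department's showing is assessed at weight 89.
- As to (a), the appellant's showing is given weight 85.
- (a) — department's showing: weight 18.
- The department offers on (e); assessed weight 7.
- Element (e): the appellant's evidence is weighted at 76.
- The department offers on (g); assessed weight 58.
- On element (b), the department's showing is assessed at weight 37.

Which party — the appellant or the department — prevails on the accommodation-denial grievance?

— Issue I —
Stage I.1 — burden on appellant; standard: a preponderance (weight is at least 51).
    (a): 85 − 18 = 67 ≥ 51 [met]
    (b): 75 − 37 = 38 < 51 [not met]
  The appellant does not carry Stage I.1.
The department prevails on this issue.
— Issue II —
Stage II.1 (appellant, the balance of probabilities, weight is at least 53): (e) net 76−7=69 ≥ 53 — meets; (f) net 99−46=53 ≥ 53 — meets.
  The appellant carries Stage II.1; the department now bears the burden.
Stage II.2 (department, a production showing, weight exceeds 17): (g) net 58−46=12 ≤ 17 — fails.
  The department does not carry Stage II.2.
So the appellant prevails on this issue.
Per-issue: Issue I → department; Issue II → appellant. The appellant must prevail on at least one issue; overall, the appellant prevails.

appellant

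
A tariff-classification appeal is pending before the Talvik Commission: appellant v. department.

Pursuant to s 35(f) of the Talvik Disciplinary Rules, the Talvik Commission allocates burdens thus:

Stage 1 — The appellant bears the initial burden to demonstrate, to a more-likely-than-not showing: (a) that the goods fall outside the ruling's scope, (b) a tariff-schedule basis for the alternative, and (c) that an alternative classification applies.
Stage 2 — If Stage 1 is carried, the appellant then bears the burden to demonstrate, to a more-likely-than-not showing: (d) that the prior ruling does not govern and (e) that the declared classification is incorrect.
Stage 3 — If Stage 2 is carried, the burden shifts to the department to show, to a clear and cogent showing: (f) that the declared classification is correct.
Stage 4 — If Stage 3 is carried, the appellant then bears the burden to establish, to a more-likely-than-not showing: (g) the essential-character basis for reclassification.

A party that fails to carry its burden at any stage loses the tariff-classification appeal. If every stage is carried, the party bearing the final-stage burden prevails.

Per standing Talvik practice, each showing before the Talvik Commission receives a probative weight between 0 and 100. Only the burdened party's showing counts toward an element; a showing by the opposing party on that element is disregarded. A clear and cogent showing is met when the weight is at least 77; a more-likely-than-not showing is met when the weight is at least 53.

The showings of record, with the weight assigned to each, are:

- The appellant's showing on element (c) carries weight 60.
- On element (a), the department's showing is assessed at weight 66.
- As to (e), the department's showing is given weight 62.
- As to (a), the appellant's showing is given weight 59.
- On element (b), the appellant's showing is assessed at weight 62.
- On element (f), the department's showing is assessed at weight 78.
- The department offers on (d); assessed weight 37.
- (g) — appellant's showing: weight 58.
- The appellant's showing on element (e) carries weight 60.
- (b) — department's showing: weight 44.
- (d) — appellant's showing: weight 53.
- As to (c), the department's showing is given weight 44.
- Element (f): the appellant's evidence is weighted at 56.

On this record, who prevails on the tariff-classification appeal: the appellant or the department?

appellant

Stage 1 — burden on appellant; standard: a more-likely-than-not showing (weight is at least 53).
    (a): 59 (department's 66 disregarded) ≥ 53 [met]
    (b): 62 (department's 44 disregarded) ≥ 53 [met]
    (c): 60 (department's 44 disregarded) ≥ 53 [met]
  Stage 1 is satisfied; the appellant continues to bear the burden.
Stage 2 — burden on appellant; standard: a more-likely-than-not showing (weight is at least 53).
    (d): 53 (department's 37 disregarded) ≥ 53 [met]
    (e): 60 (department's 62 disregarded) ≥ 53 [met]
  All elements met. The burden passes to the department.
Stage 3 — burden on department; standard: a clear and cogent showing (weight is at least 77).
    (f): 78 (appellant's 56 disregarded) ≥ 77 [met]
  Stage 3 is satisfied; the onus moves to the appellant.
Stage 4 — burden on appellant; standard: a more-likely-than-not showing (weight is at least 53).
    (g): 58 ≥ 53 [met]
  All elements met at the final stage.
With every stage satisfied, the appellant prevails.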